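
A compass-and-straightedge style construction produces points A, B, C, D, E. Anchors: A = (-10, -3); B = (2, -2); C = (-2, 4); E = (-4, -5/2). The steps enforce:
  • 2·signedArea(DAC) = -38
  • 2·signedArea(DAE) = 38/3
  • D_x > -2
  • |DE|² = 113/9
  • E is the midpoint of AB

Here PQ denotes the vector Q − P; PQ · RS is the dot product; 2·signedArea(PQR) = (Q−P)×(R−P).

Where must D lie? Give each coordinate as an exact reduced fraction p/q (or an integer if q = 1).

1. D_x = -4/3  [2·signedArea(DAC) = -38 ∩ 2·signedArea(DAE) = 38/3]
2. D_y = -1/6  [2·signedArea(DAC) = -38 ∩ 2·signedArea(DAE) = 38/3]
   → D = (-4/3, -1/6)

D = (-4/3, -1/6)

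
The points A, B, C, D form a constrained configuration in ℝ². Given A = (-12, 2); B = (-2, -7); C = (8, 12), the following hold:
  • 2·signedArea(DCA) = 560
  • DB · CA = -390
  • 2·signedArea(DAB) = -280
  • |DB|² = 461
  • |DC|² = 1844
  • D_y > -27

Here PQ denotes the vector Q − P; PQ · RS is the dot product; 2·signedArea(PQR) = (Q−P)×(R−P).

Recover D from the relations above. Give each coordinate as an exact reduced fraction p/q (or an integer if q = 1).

D = (-12, -26)

1. D_x = -12  [2·signedArea(DCA) = 560 ∩ 2·signedArea(DAB) = -280]
2. D_y = -26  [2·signedArea(DCA) = 560 ∩ 2·signedArea(DAB) = -280]
   → D = (-12, -26)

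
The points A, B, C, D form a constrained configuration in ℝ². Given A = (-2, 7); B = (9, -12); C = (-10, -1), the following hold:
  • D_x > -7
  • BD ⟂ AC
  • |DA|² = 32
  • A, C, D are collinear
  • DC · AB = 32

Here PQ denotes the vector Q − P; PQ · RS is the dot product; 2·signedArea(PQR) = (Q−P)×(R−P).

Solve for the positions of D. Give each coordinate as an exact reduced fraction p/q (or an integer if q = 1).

1. D_x = -6  [A, C, D are collinear ∩ BD ⟂ AC]
2. D_y = 3  [A, C, D are collinear ∩ BD ⟂ AC]
   → D = (-6, 3)

D = (-6, 3)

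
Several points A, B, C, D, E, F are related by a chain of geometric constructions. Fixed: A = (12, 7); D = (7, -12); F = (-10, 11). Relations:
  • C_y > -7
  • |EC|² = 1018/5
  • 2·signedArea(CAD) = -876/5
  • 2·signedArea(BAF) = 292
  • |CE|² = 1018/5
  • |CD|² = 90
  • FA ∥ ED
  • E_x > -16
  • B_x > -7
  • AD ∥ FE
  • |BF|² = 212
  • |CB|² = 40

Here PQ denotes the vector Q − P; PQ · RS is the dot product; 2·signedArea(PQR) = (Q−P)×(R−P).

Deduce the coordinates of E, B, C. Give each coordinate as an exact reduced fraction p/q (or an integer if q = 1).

B = (-6, -3)
C = (-4/5, -33/5)
E = (-15, -8)

1. E_x = -15  [FA ∥ ED ∩ AD ∥ FE]
2. E_y = -8  [FA ∥ ED ∩ AD ∥ FE]
   → E = (-15, -8)
3. B_x = -6  [line -4·x + -22·y + -90 = 0 ∩ |BF|² = 212]
4. B_y = -3  [line -4·x + -22·y + -90 = 0 ∩ |BF|² = 212]
   → B = (-6, -3)
5. C_x = -4/5  [line 19·x + -5·y + -89/5 = 0 ∩ |CE|² = 1018/5]
6. C_y = -33/5  [line 19·x + -5·y + -89/5 = 0 ∩ |CE|² = 1018/5]
   → C = (-4/5, -33/5)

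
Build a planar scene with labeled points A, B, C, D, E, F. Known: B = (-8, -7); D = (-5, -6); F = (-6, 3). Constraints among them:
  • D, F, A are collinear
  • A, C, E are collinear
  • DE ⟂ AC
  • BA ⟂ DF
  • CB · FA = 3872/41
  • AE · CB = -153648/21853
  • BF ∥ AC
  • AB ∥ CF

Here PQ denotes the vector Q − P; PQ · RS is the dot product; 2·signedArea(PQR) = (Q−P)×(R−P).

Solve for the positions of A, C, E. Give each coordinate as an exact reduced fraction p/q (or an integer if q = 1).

1. A_x = -202/41  [D, F, A are collinear ∩ BA ⟂ DF]
2. A_y = -273/41  [D, F, A are collinear ∩ BA ⟂ DF]
   → A = (-202/41, -273/41)
3. C_x = -120/41  [AB ∥ CF ∩ BF ∥ AC]
4. C_y = 137/41  [AB ∥ CF ∩ BF ∥ AC]
   → C = (-120/41, 137/41)
5. E_x = -2560/533  [A, C, E are collinear ∩ DE ⟂ AC]
6. E_y = -3219/533  [A, C, E are collinear ∩ DE ⟂ AC]
   → E = (-2560/533, -3219/533)

A = (-202/41, -273/41)
C = (-120/41, 137/41)
E = (-2560/533, -3219/533)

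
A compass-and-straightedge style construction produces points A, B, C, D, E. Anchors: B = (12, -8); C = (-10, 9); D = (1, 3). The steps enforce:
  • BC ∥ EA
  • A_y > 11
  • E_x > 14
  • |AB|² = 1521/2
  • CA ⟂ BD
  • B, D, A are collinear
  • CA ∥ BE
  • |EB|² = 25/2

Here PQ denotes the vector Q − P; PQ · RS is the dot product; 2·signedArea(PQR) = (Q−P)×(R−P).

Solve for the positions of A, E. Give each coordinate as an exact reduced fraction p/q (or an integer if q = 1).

1. A_x = -15/2  [B, D, A are collinear ∩ CA ⟂ BD]
2. A_y = 23/2  [B, D, A are collinear ∩ CA ⟂ BD]
   → A = (-15/2, 23/2)
3. E_x = 29/2  [BC ∥ EA ∩ CA ∥ BE]
4. E_y = -11/2  [BC ∥ EA ∩ CA ∥ BE]
   → E = (29/2, -11/2)

A = (-15/2, 23/2)
E = (29/2, -11/2)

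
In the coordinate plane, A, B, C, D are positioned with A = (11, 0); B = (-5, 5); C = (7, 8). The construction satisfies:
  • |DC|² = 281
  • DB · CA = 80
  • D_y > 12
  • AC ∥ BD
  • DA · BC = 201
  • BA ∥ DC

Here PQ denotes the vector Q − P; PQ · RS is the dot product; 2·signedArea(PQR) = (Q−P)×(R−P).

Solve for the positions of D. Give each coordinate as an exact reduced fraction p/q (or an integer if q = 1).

D = (-9, 13)

1. D_x = -9  [BA ∥ DC ∩ AC ∥ BD]
2. D_y = 13  [BA ∥ DC ∩ AC ∥ BD]
   → D = (-9, 13)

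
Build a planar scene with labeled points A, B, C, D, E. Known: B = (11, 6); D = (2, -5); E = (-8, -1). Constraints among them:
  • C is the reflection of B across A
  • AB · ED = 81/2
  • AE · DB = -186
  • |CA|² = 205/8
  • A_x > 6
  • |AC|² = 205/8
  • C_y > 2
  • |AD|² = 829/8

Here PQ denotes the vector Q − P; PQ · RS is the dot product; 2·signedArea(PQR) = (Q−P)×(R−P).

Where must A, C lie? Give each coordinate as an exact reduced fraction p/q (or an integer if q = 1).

A = (25/4, 17/4)
C = (3/2, 5/2)

1. A_x = 25/4  [AE · DB = -186 ∩ AB · ED = 81/2]
2. A_y = 17/4  [AE · DB = -186 ∩ AB · ED = 81/2]
   → A = (25/4, 17/4)
3. C_x = 3/2  [C is the reflection of B across A]
4. C_y = 5/2  [C is the reflection of B across A]
   → C = (3/2, 5/2)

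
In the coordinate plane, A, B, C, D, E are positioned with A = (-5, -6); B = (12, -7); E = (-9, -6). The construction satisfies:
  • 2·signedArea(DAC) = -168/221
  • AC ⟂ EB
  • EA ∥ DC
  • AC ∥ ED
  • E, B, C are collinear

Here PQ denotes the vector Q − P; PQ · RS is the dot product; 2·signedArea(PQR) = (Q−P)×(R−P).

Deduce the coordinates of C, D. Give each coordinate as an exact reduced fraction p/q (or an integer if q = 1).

C = (-1107/221, -1368/221)
D = (-1991/221, -1368/221)

1. C_x = -1107/221  [E, B, C are collinear ∩ AC ⟂ EB]
2. C_y = -1368/221  [E, B, C are collinear ∩ AC ⟂ EB]
   → C = (-1107/221, -1368/221)
3. D_x = -1991/221  [EA ∥ DC ∩ AC ∥ ED]
4. D_y = -1368/221  [EA ∥ DC ∩ AC ∥ ED]
   → D = (-1991/221, -1368/221)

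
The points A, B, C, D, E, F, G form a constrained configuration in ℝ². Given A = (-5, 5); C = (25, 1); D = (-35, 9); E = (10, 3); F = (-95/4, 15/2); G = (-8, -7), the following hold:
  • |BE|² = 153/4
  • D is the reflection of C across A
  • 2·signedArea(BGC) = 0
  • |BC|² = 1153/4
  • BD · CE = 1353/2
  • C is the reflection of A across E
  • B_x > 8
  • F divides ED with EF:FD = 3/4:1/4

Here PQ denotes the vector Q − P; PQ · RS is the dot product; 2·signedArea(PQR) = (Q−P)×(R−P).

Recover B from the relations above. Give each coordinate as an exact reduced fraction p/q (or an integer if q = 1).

1. B_x = 17/2  [2·signedArea(BGC) = 0 ∩ BD · CE = 1353/2]
2. B_y = -3  [2·signedArea(BGC) = 0 ∩ BD · CE = 1353/2]
   → B = (17/2, -3)

B = (17/2, -3)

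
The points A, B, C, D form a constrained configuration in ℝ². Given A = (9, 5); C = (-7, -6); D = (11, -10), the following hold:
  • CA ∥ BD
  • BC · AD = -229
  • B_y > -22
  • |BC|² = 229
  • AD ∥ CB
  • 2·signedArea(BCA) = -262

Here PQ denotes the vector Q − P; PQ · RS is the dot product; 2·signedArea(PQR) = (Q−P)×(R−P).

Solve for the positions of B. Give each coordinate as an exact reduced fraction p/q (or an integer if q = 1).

B = (-5, -21)

1. B_x = -5  [CA ∥ BD ∩ AD ∥ CB]
2. B_y = -21  [CA ∥ BD ∩ AD ∥ CB]
   → B = (-5, -21)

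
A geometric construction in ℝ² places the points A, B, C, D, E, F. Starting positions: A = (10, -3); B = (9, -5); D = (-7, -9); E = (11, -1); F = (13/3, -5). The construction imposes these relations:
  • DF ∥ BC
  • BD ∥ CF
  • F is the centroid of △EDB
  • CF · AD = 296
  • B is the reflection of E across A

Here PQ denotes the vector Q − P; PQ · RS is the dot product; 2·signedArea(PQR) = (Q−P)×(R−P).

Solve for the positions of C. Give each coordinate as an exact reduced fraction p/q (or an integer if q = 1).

1. C_x = 61/3  [BD ∥ CF ∩ DF ∥ BC]
2. C_y = -1  [BD ∥ CF ∩ DF ∥ BC]
   → C = (61/3, -1)

C = (61/3, -1)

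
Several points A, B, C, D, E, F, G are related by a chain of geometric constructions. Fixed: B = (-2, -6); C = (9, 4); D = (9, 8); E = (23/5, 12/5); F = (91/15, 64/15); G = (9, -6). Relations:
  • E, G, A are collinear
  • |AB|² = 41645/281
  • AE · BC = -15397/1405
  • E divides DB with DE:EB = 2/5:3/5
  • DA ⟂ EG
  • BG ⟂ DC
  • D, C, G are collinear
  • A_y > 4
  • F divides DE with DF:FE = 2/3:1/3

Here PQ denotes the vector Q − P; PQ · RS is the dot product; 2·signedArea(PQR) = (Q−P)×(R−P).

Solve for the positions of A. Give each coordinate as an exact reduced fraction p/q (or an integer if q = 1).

A = (912/281, 1401/281)

1. A_x = 912/281  [E, G, A are collinear ∩ DA ⟂ EG]
2. A_y = 1401/281  [E, G, A are collinear ∩ DA ⟂ EG]
   → A = (912/281, 1401/281)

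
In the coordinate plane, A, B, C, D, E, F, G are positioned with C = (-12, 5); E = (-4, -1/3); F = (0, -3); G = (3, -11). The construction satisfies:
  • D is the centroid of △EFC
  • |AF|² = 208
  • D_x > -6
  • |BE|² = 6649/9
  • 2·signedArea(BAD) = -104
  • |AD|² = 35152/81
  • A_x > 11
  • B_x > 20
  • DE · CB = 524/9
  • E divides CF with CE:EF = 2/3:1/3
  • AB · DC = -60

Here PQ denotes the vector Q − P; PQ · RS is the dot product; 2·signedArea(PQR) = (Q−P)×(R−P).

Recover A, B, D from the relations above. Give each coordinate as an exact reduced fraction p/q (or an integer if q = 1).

A = (12, -11)
B = (21, -11)
D = (-16/3, 5/9)

1. D_x = -16/3  [D is the centroid of △EFC]
2. D_y = 5/9  [D is the centroid of △EFC]
   → D = (-16/3, 5/9)
3. B_x = 21  [line 4/3·x + -8/9·y + -340/9 = 0 ∩ |BE|² = 6649/9]
4. B_y = -11  [line 4/3·x + -8/9·y + -340/9 = 0 ∩ |BE|² = 6649/9]
   → B = (21, -11)
5. A_x = 12  [AB · DC = -60 ∩ 2·signedArea(BAD) = -104]
6. A_y = -11  [AB · DC = -60 ∩ 2·signedArea(BAD) = -104]
   → A = (12, -11)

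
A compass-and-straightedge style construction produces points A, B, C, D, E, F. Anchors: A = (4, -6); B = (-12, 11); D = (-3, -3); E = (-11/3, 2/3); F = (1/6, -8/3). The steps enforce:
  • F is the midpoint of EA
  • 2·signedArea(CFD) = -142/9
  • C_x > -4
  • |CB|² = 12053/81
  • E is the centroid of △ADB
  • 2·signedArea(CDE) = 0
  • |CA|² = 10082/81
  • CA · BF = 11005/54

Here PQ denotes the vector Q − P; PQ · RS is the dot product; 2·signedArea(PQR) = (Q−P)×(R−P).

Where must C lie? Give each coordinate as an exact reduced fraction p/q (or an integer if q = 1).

1. C_x = -35/9  [2·signedArea(CDE) = 0 ∩ 2·signedArea(CFD) = -142/9]
2. C_y = 17/9  [2·signedArea(CDE) = 0 ∩ 2·signedArea(CFD) = -142/9]
   → C = (-35/9, 17/9)

C = (-35/9, 17/9)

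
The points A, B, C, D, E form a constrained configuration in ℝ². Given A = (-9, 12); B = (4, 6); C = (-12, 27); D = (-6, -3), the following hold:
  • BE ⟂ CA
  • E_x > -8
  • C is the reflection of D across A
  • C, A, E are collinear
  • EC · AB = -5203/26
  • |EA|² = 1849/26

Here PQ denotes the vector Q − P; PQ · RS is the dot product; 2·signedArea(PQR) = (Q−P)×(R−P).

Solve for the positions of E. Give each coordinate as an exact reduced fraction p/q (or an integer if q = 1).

1. E_x = -191/26  [C, A, E are collinear ∩ BE ⟂ CA]
2. E_y = 97/26  [C, A, E are collinear ∩ BE ⟂ CA]
   → E = (-191/26, 97/26)

E = (-191/26, 97/26)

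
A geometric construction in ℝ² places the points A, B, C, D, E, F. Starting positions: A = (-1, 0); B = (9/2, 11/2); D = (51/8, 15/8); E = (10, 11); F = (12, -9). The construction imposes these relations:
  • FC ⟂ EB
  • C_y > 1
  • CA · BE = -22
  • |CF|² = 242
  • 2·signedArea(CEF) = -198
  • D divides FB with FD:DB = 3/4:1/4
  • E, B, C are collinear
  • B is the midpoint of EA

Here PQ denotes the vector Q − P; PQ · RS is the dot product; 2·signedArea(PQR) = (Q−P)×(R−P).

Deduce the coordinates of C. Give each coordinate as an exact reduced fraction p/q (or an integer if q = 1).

C = (1, 2)

1. C_x = 1  [E, B, C are collinear ∩ FC ⟂ EB]
2. C_y = 2  [E, B, C are collinear ∩ FC ⟂ EB]
   → C = (1, 2)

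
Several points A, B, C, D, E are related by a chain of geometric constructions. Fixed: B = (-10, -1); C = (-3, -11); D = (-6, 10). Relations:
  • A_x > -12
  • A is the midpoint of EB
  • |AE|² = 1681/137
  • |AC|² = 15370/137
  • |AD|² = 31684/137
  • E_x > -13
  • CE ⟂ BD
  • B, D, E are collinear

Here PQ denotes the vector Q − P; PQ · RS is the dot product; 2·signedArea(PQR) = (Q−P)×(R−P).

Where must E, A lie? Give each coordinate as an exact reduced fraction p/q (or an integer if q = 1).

1. E_x = -1698/137  [B, D, E are collinear ∩ CE ⟂ BD]
2. E_y = -1039/137  [B, D, E are collinear ∩ CE ⟂ BD]
   → E = (-1698/137, -1039/137)
3. A_x = -1534/137  [A is the midpoint of EB]
4. A_y = -588/137  [A is the midpoint of EB]
   → A = (-1534/137, -588/137)

A = (-1534/137, -588/137)
E = (-1698/137, -1039/137)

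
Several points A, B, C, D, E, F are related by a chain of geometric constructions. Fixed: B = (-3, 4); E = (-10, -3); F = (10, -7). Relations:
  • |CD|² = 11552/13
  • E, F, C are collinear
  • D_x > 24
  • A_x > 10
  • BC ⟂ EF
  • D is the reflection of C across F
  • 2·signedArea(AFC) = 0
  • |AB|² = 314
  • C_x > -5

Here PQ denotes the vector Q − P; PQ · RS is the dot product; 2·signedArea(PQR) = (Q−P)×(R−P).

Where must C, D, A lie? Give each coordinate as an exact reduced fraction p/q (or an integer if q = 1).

1. C_x = -60/13  [E, F, C are collinear ∩ BC ⟂ EF]
2. C_y = -53/13  [E, F, C are collinear ∩ BC ⟂ EF]
   → C = (-60/13, -53/13)
3. D_x = 320/13  [D is the reflection of C across F]
4. D_y = -129/13  [D is the reflection of C across F]
   → D = (320/13, -129/13)
5. A_x = 140/13  [line -38/13·x + -190/13·y + -950/13 = 0 ∩ |AB|² = 314]
6. A_y = -93/13  [line -38/13·x + -190/13·y + -950/13 = 0 ∩ |AB|² = 314]
   → A = (140/13, -93/13)

A = (140/13, -93/13)
C = (-60/13, -53/13)
D = (320/13, -129/13)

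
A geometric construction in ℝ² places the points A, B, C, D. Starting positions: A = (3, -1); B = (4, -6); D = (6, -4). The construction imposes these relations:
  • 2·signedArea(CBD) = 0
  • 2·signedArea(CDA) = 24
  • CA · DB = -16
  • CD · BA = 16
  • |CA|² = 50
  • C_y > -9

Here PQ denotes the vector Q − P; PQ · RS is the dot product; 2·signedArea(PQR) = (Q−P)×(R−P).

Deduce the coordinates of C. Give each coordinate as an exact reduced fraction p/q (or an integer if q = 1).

C = (2, -8)

1. C_x = 2  [2·signedArea(CBD) = 0 ∩ CA · DB = -16]
2. C_y = -8  [2·signedArea(CBD) = 0 ∩ CA · DB = -16]
   → C = (2, -8)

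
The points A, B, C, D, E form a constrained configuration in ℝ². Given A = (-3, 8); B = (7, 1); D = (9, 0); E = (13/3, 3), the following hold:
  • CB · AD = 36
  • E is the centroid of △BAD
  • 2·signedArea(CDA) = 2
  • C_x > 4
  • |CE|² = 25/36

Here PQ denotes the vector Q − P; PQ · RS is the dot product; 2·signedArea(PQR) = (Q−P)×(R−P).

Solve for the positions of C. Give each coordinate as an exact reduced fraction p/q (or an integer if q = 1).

1. C_x = 5  [2·signedArea(CDA) = 2 ∩ CB · AD = 36]
2. C_y = 5/2  [2·signedArea(CDA) = 2 ∩ CB · AD = 36]
   → C = (5, 5/2)

C = (5, 5/2)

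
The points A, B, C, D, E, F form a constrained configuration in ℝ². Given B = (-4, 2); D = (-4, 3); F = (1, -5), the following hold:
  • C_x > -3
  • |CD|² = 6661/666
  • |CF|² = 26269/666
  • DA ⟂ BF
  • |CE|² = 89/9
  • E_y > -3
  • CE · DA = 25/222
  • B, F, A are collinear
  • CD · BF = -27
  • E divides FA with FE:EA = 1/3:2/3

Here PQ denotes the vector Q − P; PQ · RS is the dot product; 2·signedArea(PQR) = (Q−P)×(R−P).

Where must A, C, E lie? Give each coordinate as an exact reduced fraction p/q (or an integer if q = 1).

1. A_x = -331/74  [B, F, A are collinear ∩ DA ⟂ BF]
2. A_y = 197/74  [B, F, A are collinear ∩ DA ⟂ BF]
   → A = (-331/74, 197/74)
3. E_x = -61/74  [E divides FA with FE:EA = 1/3:2/3]
4. E_y = -181/74  [E divides FA with FE:EA = 1/3:2/3]
   → E = (-61/74, -181/74)
5. C_x = -553/222  [CD · BF = -27 ∩ CE · DA = 25/222]
6. C_y = 49/222  [CD · BF = -27 ∩ CE · DA = 25/222]
   → C = (-553/222, 49/222)

A = (-331/74, 197/74)
C = (-553/222, 49/222)
E = (-61/74, -181/74)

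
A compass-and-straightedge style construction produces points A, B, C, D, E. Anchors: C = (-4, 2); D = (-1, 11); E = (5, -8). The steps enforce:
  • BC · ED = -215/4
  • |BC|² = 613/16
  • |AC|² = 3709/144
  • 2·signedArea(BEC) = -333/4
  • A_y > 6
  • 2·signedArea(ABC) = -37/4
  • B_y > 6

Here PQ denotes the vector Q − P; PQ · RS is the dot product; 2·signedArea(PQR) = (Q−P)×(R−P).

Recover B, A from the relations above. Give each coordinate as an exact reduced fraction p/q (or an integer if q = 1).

1. B_x = 1/2  [2·signedArea(BEC) = -333/4 ∩ BC · ED = -215/4]
2. B_y = 25/4  [2·signedArea(BEC) = -333/4 ∩ BC · ED = -215/4]
   → B = (1/2, 25/4)
3. A_x = -3/2  [line 17/4·x + -9/2·y + 141/4 = 0 ∩ |AC|² = 3709/144]
4. A_y = 77/12  [line 17/4·x + -9/2·y + 141/4 = 0 ∩ |AC|² = 3709/144]
   → A = (-3/2, 77/12)

A = (-3/2, 77/12)
B = (1/2, 25/4)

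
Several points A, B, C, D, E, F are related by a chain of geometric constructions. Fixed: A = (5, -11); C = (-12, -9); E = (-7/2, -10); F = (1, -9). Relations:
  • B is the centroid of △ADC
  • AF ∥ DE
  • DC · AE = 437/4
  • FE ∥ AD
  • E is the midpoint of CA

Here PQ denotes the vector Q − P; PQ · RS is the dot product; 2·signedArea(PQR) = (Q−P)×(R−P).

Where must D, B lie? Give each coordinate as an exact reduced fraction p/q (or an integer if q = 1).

1. D_x = 1/2  [AF ∥ DE ∩ FE ∥ AD]
2. D_y = -12  [AF ∥ DE ∩ FE ∥ AD]
   → D = (1/2, -12)
3. B_x = -13/6  [B is the centroid of △ADC]
4. B_y = -32/3  [B is the centroid of △ADC]
   → B = (-13/6, -32/3)

B = (-13/6, -32/3)
D = (1/2, -12)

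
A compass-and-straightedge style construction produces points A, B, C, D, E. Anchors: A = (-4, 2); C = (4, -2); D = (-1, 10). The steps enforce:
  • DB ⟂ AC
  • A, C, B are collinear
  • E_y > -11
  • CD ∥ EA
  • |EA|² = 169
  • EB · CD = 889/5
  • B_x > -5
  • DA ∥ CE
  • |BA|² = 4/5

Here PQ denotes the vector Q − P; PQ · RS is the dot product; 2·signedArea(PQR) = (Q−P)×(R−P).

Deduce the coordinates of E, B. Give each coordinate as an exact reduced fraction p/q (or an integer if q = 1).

1. E_x = 1  [CD ∥ EA ∩ DA ∥ CE]
2. E_y = -10  [CD ∥ EA ∩ DA ∥ CE]
   → E = (1, -10)
3. B_x = -24/5  [A, C, B are collinear ∩ DB ⟂ AC]
4. B_y = 12/5  [A, C, B are collinear ∩ DB ⟂ AC]
   → B = (-24/5, 12/5)

B = (-24/5, 12/5)
E = (1, -10)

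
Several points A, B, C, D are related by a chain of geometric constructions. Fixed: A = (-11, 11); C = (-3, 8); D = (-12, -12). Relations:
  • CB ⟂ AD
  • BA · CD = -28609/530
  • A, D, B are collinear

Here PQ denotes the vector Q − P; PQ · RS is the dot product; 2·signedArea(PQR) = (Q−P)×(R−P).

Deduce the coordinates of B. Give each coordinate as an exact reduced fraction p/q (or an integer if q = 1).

B = (-5891/530, 4427/530)

1. B_x = -5891/530  [A, D, B are collinear ∩ CB ⟂ AD]
2. B_y = 4427/530  [A, D, B are collinear ∩ CB ⟂ AD]
   → B = (-5891/530, 4427/530)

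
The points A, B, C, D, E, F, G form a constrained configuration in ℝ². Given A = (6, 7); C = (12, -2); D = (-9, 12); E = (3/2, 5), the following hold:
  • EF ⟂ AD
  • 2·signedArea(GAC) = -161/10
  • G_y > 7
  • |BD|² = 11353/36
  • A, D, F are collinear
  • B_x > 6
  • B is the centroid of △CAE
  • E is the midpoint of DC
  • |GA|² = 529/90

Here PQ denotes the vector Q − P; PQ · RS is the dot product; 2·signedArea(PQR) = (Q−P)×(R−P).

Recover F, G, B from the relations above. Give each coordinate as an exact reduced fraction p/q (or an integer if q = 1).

1. F_x = 51/20  [A, D, F are collinear ∩ EF ⟂ AD]
2. F_y = 163/20  [A, D, F are collinear ∩ EF ⟂ AD]
   → F = (51/20, 163/20)
3. G_x = 37/10  [line 9·x + 6·y + -799/10 = 0 ∩ |GA|² = 529/90]
4. G_y = 233/30  [line 9·x + 6·y + -799/10 = 0 ∩ |GA|² = 529/90]
   → G = (37/10, 233/30)
5. B_x = 13/2  [B is the centroid of △CAE]
6. B_y = 10/3  [B is the centroid of △CAE]
   → B = (13/2, 10/3)

B = (13/2, 10/3)
F = (51/20, 163/20)
G = (37/10, 233/30)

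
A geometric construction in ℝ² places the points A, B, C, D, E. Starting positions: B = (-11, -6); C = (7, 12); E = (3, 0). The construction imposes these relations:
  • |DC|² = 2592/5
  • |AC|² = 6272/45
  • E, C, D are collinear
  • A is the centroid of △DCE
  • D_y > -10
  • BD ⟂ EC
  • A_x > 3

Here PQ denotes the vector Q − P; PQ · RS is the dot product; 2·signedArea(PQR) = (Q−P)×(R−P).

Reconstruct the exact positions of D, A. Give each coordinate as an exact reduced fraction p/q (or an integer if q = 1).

1. D_x = -1/5  [E, C, D are collinear ∩ BD ⟂ EC]
2. D_y = -48/5  [E, C, D are collinear ∩ BD ⟂ EC]
   → D = (-1/5, -48/5)
3. A_x = 49/15  [A is the centroid of △DCE]
4. A_y = 4/5  [A is the centroid of △DCE]
   → A = (49/15, 4/5)

A = (49/15, 4/5)
D = (-1/5, -48/5)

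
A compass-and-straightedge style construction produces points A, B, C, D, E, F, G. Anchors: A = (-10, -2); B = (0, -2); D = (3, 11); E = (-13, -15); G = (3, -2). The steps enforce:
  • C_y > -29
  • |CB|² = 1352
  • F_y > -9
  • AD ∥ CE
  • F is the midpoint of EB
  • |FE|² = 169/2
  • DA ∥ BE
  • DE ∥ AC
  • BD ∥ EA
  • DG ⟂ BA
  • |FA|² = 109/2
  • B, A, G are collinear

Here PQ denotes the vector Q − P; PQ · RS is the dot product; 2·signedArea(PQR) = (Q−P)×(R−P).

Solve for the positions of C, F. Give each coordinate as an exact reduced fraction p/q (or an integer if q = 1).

1. C_x = -26  [AD ∥ CE ∩ DE ∥ AC]
2. C_y = -28  [AD ∥ CE ∩ DE ∥ AC]
   → C = (-26, -28)
3. F_x = -13/2  [F is the midpoint of EB]
4. F_y = -17/2  [F is the midpoint of EB]
   → F = (-13/2, -17/2)

C = (-26, -28)
F = (-13/2, -17/2)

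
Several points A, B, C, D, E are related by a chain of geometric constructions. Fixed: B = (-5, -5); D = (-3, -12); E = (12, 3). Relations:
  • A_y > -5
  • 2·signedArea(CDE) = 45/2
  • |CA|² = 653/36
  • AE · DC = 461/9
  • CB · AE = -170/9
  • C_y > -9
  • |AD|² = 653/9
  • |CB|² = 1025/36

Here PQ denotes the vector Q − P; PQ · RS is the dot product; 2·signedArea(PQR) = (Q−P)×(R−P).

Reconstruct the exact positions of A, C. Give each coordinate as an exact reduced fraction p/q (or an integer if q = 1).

1. C_x = -5/6  [line -15·x + 15·y + 225/2 = 0 ∩ |CB|² = 1025/36]
2. C_y = -25/3  [line -15·x + 15·y + 225/2 = 0 ∩ |CB|² = 1025/36]
   → C = (-5/6, -25/3)
3. A_x = 4/3  [AE · DC = 461/9 ∩ CB · AE = -170/9]
4. A_y = -14/3  [AE · DC = 461/9 ∩ CB · AE = -170/9]
   → A = (4/3, -14/3)

A = (4/3, -14/3)
C = (-5/6, -25/3)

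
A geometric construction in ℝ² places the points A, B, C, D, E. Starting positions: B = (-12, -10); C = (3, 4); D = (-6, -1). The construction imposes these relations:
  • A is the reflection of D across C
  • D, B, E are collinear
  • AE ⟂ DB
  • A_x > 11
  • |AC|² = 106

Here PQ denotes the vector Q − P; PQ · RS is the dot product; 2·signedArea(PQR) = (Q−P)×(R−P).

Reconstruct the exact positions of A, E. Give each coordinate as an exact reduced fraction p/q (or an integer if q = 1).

A = (12, 9)
E = (54/13, 185/13)

1. A_x = 12  [A is the reflection of D across C]
2. A_y = 9  [A is the reflection of D across C]
   → A = (12, 9)
3. E_x = 54/13  [D, B, E are collinear ∩ AE ⟂ DB]
4. E_y = 185/13  [D, B, E are collinear ∩ AE ⟂ DB]
   → E = (54/13, 185/13)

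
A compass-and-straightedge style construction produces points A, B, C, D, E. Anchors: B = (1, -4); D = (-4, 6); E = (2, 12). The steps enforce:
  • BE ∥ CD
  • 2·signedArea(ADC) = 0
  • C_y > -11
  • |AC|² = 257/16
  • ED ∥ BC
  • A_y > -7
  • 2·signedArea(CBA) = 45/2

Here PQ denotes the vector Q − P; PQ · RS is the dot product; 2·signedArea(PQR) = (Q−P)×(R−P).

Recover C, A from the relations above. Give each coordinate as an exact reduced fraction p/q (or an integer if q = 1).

1. C_x = -5  [BE ∥ CD ∩ ED ∥ BC]
2. C_y = -10  [BE ∥ CD ∩ ED ∥ BC]
   → C = (-5, -10)
3. A_x = -19/4  [2·signedArea(ADC) = 0 ∩ 2·signedArea(CBA) = 45/2]
4. A_y = -6  [2·signedArea(ADC) = 0 ∩ 2·signedArea(CBA) = 45/2]
   → A = (-19/4, -6)

A = (-19/4, -6)
C = (-5, -10)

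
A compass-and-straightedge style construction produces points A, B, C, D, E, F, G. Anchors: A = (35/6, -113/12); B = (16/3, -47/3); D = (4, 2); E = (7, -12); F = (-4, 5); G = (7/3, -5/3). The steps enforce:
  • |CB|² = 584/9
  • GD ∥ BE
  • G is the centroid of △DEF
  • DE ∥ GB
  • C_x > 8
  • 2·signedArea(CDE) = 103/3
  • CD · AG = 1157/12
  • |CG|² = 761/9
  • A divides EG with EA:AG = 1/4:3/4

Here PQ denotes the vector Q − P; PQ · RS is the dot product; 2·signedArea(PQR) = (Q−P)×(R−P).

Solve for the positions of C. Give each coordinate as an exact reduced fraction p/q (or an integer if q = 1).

C = (26/3, -25/3)

1. C_x = 26/3  [CD · AG = 1157/12 ∩ 2·signedArea(CDE) = 103/3]
2. C_y = -25/3  [CD · AG = 1157/12 ∩ 2·signedArea(CDE) = 103/3]
   → C = (26/3, -25/3)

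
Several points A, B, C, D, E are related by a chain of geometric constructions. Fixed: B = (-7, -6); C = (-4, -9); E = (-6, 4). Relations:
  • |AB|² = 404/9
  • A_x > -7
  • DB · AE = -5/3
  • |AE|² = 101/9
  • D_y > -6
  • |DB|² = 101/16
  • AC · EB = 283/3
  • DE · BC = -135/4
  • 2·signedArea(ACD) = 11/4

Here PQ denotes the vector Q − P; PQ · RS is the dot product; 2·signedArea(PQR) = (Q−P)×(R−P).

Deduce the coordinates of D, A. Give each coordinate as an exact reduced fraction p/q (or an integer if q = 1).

1. D_x = -9/2  [line -3·x + 3·y + 15/4 = 0 ∩ |DB|² = 101/16]
2. D_y = -23/4  [line -3·x + 3·y + 15/4 = 0 ∩ |DB|² = 101/16]
   → D = (-9/2, -23/4)
3. A_x = -19/3  [DB · AE = -5/3 ∩ 2·signedArea(ACD) = 11/4]
4. A_y = 2/3  [DB · AE = -5/3 ∩ 2·signedArea(ACD) = 11/4]
   → A = (-19/3, 2/3)

A = (-19/3, 2/3)
D = (-9/2, -23/4)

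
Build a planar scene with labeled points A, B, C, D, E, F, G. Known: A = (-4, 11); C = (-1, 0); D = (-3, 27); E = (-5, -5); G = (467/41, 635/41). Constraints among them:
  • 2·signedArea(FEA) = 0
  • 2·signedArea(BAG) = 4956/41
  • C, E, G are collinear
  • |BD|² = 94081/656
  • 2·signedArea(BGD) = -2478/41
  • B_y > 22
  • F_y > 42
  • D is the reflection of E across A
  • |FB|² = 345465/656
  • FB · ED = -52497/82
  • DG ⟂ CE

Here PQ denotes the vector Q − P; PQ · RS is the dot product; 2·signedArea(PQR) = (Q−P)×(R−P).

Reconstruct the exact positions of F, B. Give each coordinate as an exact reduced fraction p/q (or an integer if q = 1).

1. B_x = 1319/164  [2·signedArea(BGD) = -2478/41 ∩ 2·signedArea(BAG) = 4956/41]
2. B_y = 917/41  [2·signedArea(BGD) = -2478/41 ∩ 2·signedArea(BAG) = 4956/41]
   → B = (1319/164, 917/41)
3. F_x = -2  [2·signedArea(FEA) = 0 ∩ FB · ED = -52497/82]
4. F_y = 43  [2·signedArea(FEA) = 0 ∩ FB · ED = -52497/82]
   → F = (-2, 43)

B = (1319/164, 917/41)
F = (-2, 43)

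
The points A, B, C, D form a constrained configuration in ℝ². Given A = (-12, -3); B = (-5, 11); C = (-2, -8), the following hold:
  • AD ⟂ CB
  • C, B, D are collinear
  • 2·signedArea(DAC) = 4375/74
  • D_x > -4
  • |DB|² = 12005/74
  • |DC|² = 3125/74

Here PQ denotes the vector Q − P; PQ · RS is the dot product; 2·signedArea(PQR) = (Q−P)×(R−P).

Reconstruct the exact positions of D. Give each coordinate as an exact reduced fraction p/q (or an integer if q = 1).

1. D_x = -223/74  [C, B, D are collinear ∩ AD ⟂ CB]
2. D_y = -117/74  [C, B, D are collinear ∩ AD ⟂ CB]
   → D = (-223/74, -117/74)

D = (-223/74, -117/74)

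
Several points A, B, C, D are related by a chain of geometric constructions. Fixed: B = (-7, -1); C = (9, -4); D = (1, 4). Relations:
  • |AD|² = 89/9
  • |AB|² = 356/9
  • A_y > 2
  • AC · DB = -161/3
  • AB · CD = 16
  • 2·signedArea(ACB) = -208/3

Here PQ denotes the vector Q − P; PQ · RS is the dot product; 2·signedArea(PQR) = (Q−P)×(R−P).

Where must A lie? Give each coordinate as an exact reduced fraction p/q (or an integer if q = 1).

A = (-5/3, 7/3)

1. A_x = -5/3  [AB · CD = 16 ∩ 2·signedArea(ACB) = -208/3]
2. A_y = 7/3  [AB · CD = 16 ∩ 2·signedArea(ACB) = -208/3]
   → A = (-5/3, 7/3)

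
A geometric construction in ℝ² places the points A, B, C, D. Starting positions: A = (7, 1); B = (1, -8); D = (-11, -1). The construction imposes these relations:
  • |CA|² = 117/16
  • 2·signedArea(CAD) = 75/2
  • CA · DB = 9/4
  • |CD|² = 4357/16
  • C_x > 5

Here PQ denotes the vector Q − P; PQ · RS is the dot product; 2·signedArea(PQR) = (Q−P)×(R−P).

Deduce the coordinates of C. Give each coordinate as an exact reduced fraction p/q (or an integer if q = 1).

1. C_x = 11/2  [CA · DB = 9/4 ∩ 2·signedArea(CAD) = 75/2]
2. C_y = -5/4  [CA · DB = 9/4 ∩ 2·signedArea(CAD) = 75/2]
   → C = (11/2, -5/4)

C = (11/2, -5/4)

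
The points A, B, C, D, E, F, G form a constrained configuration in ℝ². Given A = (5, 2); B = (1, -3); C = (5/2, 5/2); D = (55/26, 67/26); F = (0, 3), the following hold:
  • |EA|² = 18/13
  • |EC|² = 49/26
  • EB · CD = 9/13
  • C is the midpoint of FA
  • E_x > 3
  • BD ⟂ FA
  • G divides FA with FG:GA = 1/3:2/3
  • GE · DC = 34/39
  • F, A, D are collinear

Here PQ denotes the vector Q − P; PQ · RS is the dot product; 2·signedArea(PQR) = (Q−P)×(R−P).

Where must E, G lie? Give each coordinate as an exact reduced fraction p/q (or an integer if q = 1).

1. E_x = 50/13  [line 5/13·x + -1/13·y + -17/13 = 0 ∩ |EA|² = 18/13]
2. E_y = 29/13  [line 5/13·x + -1/13·y + -17/13 = 0 ∩ |EA|² = 18/13]
   → E = (50/13, 29/13)
3. G_x = 5/3  [G divides FA with FG:GA = 1/3:2/3]
4. G_y = 8/3  [G divides FA with FG:GA = 1/3:2/3]
   → G = (5/3, 8/3)

E = (50/13, 29/13)
G = (5/3, 8/3)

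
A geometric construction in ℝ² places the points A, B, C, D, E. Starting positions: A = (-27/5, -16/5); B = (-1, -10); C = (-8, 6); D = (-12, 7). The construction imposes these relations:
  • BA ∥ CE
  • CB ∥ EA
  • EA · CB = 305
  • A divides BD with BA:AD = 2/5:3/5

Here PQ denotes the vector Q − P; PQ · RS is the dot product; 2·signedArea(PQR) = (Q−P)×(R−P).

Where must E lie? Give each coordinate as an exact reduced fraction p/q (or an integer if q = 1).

1. E_x = -62/5  [CB ∥ EA ∩ BA ∥ CE]
2. E_y = 64/5  [CB ∥ EA ∩ BA ∥ CE]
   → E = (-62/5, 64/5)

E = (-62/5, 64/5)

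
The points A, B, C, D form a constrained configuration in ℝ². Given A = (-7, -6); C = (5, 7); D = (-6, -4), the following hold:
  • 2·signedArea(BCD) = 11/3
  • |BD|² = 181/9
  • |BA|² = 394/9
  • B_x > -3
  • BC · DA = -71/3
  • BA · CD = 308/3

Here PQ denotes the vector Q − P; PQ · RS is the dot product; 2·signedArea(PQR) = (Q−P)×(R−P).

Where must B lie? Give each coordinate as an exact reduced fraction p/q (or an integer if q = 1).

B = (-8/3, -1)

1. B_x = -8/3  [BA · CD = 308/3 ∩ 2·signedArea(BCD) = 11/3]
2. B_y = -1  [BA · CD = 308/3 ∩ 2·signedArea(BCD) = 11/3]
   → B = (-8/3, -1)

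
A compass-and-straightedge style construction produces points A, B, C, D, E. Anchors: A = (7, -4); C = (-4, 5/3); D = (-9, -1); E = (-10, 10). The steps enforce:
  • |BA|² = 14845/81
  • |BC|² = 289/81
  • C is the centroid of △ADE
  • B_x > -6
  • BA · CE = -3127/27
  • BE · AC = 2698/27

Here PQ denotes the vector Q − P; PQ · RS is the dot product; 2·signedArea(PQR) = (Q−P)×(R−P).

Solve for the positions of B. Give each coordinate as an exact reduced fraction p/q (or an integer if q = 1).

1. B_x = -17/3  [BE · AC = 2698/27 ∩ BA · CE = -3127/27]
2. B_y = 7/9  [BE · AC = 2698/27 ∩ BA · CE = -3127/27]
   → B = (-17/3, 7/9)

B = (-17/3, 7/9)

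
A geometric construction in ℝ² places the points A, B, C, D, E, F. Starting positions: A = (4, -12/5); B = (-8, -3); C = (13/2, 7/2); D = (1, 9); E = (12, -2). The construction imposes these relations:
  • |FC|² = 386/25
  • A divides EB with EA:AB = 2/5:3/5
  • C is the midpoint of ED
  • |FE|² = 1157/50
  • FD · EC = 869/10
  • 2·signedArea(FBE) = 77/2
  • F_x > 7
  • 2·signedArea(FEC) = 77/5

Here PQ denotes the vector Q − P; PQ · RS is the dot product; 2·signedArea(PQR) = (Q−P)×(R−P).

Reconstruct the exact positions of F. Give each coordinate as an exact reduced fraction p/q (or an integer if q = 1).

1. F_x = 15/2  [2·signedArea(FBE) = 77/2 ∩ 2·signedArea(FEC) = 77/5]
2. F_y = -3/10  [2·signedArea(FBE) = 77/2 ∩ 2·signedArea(FEC) = 77/5]
   → F = (15/2, -3/10)

F = (15/2, -3/10)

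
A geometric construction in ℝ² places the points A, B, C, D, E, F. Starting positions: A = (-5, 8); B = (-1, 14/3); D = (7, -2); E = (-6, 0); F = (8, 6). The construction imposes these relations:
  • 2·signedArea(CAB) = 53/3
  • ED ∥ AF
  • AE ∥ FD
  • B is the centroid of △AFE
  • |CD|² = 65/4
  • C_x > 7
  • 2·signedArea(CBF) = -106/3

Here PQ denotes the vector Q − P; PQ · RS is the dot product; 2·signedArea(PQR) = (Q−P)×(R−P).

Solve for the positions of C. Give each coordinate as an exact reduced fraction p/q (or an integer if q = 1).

1. C_x = 15/2  [2·signedArea(CAB) = 53/3 ∩ 2·signedArea(CBF) = -106/3]
2. C_y = 2  [2·signedArea(CAB) = 53/3 ∩ 2·signedArea(CBF) = -106/3]
   → C = (15/2, 2)

C = (15/2, 2)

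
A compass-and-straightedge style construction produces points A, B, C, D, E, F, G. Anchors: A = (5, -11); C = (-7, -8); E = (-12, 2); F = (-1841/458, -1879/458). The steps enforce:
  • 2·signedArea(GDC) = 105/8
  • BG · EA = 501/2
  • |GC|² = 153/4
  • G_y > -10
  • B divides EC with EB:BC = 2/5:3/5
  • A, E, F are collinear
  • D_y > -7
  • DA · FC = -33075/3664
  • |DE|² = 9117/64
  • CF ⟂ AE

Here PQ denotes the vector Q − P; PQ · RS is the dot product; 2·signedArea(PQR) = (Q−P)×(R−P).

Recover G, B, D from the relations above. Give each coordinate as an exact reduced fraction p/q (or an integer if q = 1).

B = (-10, -2)
D = (-15/4, -53/8)
G = (-1, -19/2)

1. B_x = -10  [B divides EC with EB:BC = 2/5:3/5]
2. B_y = -2  [B divides EC with EB:BC = 2/5:3/5]
   → B = (-10, -2)
3. G_x = -1  [line 17·x + -13·y + -213/2 = 0 ∩ |GC|² = 153/4]
4. G_y = -19/2  [line 17·x + -13·y + -213/2 = 0 ∩ |GC|² = 153/4]
   → G = (-1, -19/2)
5. D_x = -15/4  [2·signedArea(GDC) = 105/8 ∩ DA · FC = -33075/3664]
6. D_y = -53/8  [2·signedArea(GDC) = 105/8 ∩ DA · FC = -33075/3664]
   → D = (-15/4, -53/8)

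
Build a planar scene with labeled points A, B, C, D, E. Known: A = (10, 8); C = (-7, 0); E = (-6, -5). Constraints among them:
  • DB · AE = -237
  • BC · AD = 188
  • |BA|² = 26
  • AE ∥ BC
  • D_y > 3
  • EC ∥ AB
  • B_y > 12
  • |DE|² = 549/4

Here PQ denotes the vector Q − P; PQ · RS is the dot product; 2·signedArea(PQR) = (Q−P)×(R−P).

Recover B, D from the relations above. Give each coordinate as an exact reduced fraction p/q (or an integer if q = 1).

1. B_x = 9  [AE ∥ BC ∩ EC ∥ AB]
2. B_y = 13  [AE ∥ BC ∩ EC ∥ AB]
   → B = (9, 13)
3. D_x = 3/2  [line 16·x + 13·y + -76 = 0 ∩ |DE|² = 549/4]
4. D_y = 4  [line 16·x + 13·y + -76 = 0 ∩ |DE|² = 549/4]
   → D = (3/2, 4)

B = (9, 13)
D = (3/2, 4)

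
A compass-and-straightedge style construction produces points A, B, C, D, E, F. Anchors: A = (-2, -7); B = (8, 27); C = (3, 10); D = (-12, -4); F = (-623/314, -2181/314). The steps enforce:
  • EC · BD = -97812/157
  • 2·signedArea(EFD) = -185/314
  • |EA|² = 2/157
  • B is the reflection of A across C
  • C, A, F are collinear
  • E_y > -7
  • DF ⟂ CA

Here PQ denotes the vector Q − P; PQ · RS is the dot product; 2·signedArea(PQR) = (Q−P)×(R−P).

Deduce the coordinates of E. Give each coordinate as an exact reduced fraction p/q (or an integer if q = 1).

E = (-309/157, -1082/157)

1. E_x = -309/157  [2·signedArea(EFD) = -185/314 ∩ EC · BD = -97812/157]
2. E_y = -1082/157  [2·signedArea(EFD) = -185/314 ∩ EC · BD = -97812/157]
   → E = (-309/157, -1082/157)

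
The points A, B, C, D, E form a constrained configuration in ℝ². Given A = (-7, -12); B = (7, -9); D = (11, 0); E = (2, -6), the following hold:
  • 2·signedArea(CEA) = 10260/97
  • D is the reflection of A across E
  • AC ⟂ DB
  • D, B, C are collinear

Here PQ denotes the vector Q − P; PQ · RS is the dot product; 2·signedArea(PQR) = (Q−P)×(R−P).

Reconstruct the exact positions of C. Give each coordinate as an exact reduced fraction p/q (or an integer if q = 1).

C = (347/97, -1620/97)

1. C_x = 347/97  [D, B, C are collinear ∩ AC ⟂ DB]
2. C_y = -1620/97  [D, B, C are collinear ∩ AC ⟂ DB]
   → C = (347/97, -1620/97)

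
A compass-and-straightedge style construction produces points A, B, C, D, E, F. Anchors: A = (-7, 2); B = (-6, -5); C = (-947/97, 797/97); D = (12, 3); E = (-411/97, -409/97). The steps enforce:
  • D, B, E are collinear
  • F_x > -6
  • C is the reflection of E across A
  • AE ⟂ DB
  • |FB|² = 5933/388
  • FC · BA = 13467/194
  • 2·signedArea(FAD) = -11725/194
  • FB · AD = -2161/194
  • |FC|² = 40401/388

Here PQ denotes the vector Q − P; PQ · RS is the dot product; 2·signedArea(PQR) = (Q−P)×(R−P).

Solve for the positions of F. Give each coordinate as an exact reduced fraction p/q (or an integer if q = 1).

1. F_x = -545/97  [FB · AD = -2161/194 ∩ 2·signedArea(FAD) = -11725/194]
2. F_y = -215/194  [FB · AD = -2161/194 ∩ 2·signedArea(FAD) = -11725/194]
   → F = (-545/97, -215/194)

F = (-545/97, -215/194)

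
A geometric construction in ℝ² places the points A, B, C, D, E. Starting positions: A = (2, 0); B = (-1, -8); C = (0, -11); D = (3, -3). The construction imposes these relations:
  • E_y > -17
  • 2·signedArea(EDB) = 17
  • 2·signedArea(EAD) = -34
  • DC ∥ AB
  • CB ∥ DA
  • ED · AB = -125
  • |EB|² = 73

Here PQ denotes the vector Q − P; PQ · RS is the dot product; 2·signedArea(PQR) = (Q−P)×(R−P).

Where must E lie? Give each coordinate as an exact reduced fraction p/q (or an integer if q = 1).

E = (-4, -16)

1. E_x = -4  [2·signedArea(EDB) = 17 ∩ ED · AB = -125]
2. E_y = -16  [2·signedArea(EDB) = 17 ∩ ED · AB = -125]
   → E = (-4, -16)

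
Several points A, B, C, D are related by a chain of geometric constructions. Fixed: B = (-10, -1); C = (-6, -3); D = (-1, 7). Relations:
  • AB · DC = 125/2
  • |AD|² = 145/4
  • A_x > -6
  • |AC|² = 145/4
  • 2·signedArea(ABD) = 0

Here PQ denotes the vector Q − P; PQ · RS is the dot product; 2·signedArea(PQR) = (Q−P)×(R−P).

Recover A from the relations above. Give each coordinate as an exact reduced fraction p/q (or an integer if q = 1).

A = (-11/2, 3)

1. A_x = -11/2  [2·signedArea(ABD) = 0 ∩ AB · DC = 125/2]
2. A_y = 3  [2·signedArea(ABD) = 0 ∩ AB · DC = 125/2]
   → A = (-11/2, 3)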